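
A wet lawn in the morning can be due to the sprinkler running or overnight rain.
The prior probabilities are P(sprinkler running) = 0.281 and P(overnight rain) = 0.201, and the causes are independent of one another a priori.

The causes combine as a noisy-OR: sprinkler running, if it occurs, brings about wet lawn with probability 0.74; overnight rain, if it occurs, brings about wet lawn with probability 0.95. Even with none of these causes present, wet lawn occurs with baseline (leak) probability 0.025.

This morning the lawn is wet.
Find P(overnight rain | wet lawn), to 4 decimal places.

Under noisy-OR, P(wet lawn | causes) = 1 − (1−0.025)·∏(1−qᵢ) over the active causes.
P(wet lawn) = 0.025×0.719×0.799 + 0.95125×0.719×0.201 + 0.7465×0.281×0.799 + 0.987325×0.281×0.201 = 0.014362 + 0.137474 + 0.167603 + 0.055765 = 0.375204
Restricting to configurations with overnight rain present: 0.137474 + 0.055765 = 0.193239.
Hence the posterior is 0.193239/0.375204 ≈ 0.5150.

P(overnight rain | wet lawn) ≈ 0.5150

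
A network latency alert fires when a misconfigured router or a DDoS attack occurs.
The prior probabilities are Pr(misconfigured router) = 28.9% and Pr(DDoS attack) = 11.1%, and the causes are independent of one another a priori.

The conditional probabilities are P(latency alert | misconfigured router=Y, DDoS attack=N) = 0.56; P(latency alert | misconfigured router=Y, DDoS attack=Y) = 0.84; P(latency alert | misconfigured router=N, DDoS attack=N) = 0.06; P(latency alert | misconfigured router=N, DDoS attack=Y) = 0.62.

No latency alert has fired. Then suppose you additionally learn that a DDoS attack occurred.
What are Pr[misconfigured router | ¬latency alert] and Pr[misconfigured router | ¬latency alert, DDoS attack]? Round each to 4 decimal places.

Pr[misconfigured router | ¬latency alert] ≈ 0.1592; Pr[misconfigured router | ¬latency alert, DDoS attack] ≈ 0.1461

P(¬latency alert) = 0.94×0.711×0.889 + 0.38×0.711×0.111 + 0.44×0.289×0.889 + 0.16×0.289×0.111 = 0.594154 + 0.029990 + 0.113045 + 0.005133 = 0.742322
Restricting to configurations with misconfigured router present: 0.113045 + 0.005133 = 0.118178.
Hence the posterior is 0.118178/0.742322 ≈ 0.1592.

Now condition on the additional information:
By total probability over both values of misconfigured router:
  P(¬latency alert | DDoS attack) = 0.38×0.711 + 0.16×0.289
        = 0.270180 + 0.046240 = 0.316420
Configurations with misconfigured router contribute 0.046240, so
  P(misconfigured router | ¬latency alert, DDoS attack) = 0.046240 / 0.316420 ≈ 0.1461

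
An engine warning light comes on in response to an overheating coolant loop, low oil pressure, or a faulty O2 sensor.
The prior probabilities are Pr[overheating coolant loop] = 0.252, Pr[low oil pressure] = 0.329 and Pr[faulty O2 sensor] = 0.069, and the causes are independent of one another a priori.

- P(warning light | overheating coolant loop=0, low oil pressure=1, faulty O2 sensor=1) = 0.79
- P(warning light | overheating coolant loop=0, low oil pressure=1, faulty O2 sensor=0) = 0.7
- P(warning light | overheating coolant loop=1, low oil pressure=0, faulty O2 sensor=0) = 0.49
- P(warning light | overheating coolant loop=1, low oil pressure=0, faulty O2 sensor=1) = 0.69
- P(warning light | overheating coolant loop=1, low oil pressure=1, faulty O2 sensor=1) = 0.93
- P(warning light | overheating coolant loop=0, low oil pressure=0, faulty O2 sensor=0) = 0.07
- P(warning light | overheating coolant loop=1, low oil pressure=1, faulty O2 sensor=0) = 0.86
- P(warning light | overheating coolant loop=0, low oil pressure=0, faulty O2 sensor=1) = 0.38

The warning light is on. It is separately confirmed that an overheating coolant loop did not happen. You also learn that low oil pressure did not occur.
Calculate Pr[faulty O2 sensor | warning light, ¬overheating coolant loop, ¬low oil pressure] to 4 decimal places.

Pr[faulty O2 sensor | warning light, ¬overheating coolant loop, ¬low oil pressure] ≈ 0.2869

P(warning light | ¬overheating coolant loop, ¬low oil pressure) = 0.07·0.931 + 0.38·0.069 = 0.065170 + 0.026220 = 0.091390
The faulty O2 sensor-present share is 0.38·0.069 = 0.026220.
So P(faulty O2 sensor | warning light, ¬overheating coolant loop, ¬low oil pressure) = 0.026220/0.091390 ≈ 0.2869.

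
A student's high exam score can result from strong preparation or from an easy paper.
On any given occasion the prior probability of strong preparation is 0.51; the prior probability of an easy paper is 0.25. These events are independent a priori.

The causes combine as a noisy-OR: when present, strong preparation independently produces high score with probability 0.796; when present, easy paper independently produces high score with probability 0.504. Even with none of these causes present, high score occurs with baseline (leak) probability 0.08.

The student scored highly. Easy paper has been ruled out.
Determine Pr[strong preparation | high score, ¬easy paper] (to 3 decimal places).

Pr[strong preparation | high score, ¬easy paper] ≈ 0.914

Under noisy-OR, P(high score | causes) = 1 − (1−0.08)·∏(1−qᵢ) over the active causes.
For the numerator, keep only strong preparation=true terms: 0.81232×0.51 = 0.414283
Normalizer over all consistent configurations: 0.08×0.49 + 0.81232×0.51 = 0.453483
P(strong preparation | high score, ¬easy paper) = 0.414283/0.453483 ≈ 0.914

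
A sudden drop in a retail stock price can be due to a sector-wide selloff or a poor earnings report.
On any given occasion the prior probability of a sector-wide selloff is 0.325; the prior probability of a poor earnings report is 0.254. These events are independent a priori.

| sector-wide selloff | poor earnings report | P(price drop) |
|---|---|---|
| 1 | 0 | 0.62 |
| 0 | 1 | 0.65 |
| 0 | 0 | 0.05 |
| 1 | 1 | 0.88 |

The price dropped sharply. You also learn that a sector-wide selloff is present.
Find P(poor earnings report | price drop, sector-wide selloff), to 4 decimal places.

P(price drop | sector-wide selloff) = 0.62*0.746 + 0.88*0.254 = 0.462520 + 0.223520 = 0.686040
Restricting to configurations with poor earnings report present: 0.88*0.254 = 0.223520.
So P(poor earnings report | price drop, sector-wide selloff) = 0.223520/0.686040 ≈ 0.3258.

P(poor earnings report | price drop, sector-wide selloff) ≈ 0.3258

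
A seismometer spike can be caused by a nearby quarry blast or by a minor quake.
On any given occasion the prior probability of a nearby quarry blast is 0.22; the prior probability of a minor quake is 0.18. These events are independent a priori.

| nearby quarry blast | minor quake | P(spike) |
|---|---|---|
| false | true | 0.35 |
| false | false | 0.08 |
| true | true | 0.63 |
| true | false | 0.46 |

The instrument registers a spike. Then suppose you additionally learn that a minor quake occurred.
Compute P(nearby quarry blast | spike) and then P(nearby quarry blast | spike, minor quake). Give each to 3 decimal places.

Sum P(spike|·) weighted by the priors over the 4 (nearby quarry blast, minor quake) configurations:
  P(spike) = 0.08*0.78*0.82 + 0.35*0.78*0.18 + 0.46*0.22*0.82 + 0.63*0.22*0.18
        = 0.051168 + 0.049140 + 0.082984 + 0.024948 = 0.208240
The terms with nearby quarry blast present sum to 0.107932, so
  P(nearby quarry blast | spike) = 0.107932 / 0.208240 ≈ 0.518

Now condition on the additional information:
For the numerator, keep only nearby quarry blast=true terms: 0.63·0.22 = 0.138600
The normalizing constant is 0.35·0.78 + 0.63·0.22 = 0.411600
P(nearby quarry blast | spike, minor quake) = 0.138600/0.411600 ≈ 0.337

P(nearby quarry blast | spike) ≈ 0.518; P(nearby quarry blast | spike, minor quake) ≈ 0.337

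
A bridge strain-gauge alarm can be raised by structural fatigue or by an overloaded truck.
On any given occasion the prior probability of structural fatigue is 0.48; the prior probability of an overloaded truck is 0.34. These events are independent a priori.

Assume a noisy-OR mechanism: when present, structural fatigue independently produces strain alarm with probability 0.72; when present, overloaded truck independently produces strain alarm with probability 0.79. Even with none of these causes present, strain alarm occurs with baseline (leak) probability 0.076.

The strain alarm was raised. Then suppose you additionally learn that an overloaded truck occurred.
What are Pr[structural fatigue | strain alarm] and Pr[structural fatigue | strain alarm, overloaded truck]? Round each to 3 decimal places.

Under noisy-OR, P(strain alarm | causes) = 1 − (1−0.076)·∏(1−qᵢ) over the active causes.
Numerator (weight on configurations with structural fatigue): 0.234838 + 0.154333 = 0.389171
Denominator P(strain alarm): 0.076×0.52×0.66 + 0.80596×0.52×0.34 + 0.74128×0.48×0.66 + 0.945669×0.48×0.34 = 0.557748
Posterior = 0.389171 / 0.557748 ≈ 0.698

With the extra evidence:
P(strain alarm | overloaded truck) = 0.80596·0.52 + 0.945669·0.48 = 0.419099 + 0.453921 = 0.873020
Of this, 0.453921 comes from 0.945669·0.48 (the structural fatigue=true cases).
P(structural fatigue | strain alarm, overloaded truck) = 0.453921 / 0.873020 ≈ 0.520
This is intercausal reasoning (explaining away): once overloaded truck accounts for the strain alarm, structural fatigue becomes less likely.

Pr[structural fatigue | strain alarm] ≈ 0.698; Pr[structural fatigue | strain alarm, overloaded truck] ≈ 0.520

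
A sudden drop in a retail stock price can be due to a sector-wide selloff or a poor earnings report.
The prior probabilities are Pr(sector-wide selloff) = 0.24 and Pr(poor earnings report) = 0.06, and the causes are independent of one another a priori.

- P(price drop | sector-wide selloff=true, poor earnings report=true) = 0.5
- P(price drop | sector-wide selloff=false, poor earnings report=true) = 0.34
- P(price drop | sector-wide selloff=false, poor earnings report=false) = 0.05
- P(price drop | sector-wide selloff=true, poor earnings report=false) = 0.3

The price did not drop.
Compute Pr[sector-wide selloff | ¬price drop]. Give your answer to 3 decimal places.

P(¬price drop) = 0.95×0.76×0.94 + 0.66×0.76×0.06 + 0.7×0.24×0.94 + 0.5×0.24×0.06 = 0.678680 + 0.030096 + 0.157920 + 0.007200 = 0.873896
Of this, 0.165120 comes from 0.157920 + 0.007200 (the sector-wide selloff=true cases).
P(sector-wide selloff | ¬price drop) = 0.165120 / 0.873896 ≈ 0.189

Pr[sector-wide selloff | ¬price drop] ≈ 0.189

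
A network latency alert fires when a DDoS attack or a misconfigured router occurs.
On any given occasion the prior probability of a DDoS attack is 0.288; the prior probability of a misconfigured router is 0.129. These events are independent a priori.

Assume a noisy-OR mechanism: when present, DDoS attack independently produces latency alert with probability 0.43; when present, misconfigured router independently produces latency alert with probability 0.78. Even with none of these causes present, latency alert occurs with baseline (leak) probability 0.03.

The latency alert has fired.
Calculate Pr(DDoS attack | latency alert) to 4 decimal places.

Under noisy-OR, P(latency alert | causes) = 1 − (1−0.03)·∏(1−qᵢ) over the active causes.
Enumerate the 4 (DDoS attack, misconfigured router) configurations and weight by the priors:
  P(latency alert) = 0.03×0.712×0.871 + 0.7866×0.712×0.129 + 0.4471×0.288×0.871 + 0.878362×0.288×0.129
        = 0.018605 + 0.072248 + 0.112154 + 0.032633 = 0.235640
The terms with DDoS attack present sum to 0.144787, so
  P(DDoS attack | latency alert) = 0.144787 / 0.235640 ≈ 0.6144

Pr(DDoS attack | latency alert) ≈ 0.6144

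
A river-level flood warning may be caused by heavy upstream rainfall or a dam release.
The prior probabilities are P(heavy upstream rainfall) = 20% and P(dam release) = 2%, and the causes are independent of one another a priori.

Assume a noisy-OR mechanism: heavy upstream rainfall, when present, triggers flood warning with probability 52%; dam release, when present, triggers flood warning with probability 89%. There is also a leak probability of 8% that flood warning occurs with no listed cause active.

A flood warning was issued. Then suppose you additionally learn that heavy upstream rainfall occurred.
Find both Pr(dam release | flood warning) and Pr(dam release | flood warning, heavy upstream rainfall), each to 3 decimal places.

Pr(dam release | flood warning) ≈ 0.096; Pr(dam release | flood warning, heavy upstream rainfall) ≈ 0.034

Under noisy-OR, P(flood warning | causes) = 1 − (1−0.08)·∏(1−qᵢ) over the active causes.
Weight on dam release=true, given the evidence: 0.014381 + 0.003806 = 0.018187
The normalizing constant is 0.08×0.8×0.98 + 0.8988×0.8×0.02 + 0.5584×0.2×0.98 + 0.951424×0.2×0.02 = 0.190353
P(dam release | flood warning) = 0.018187/0.190353 ≈ 0.096

Now condition on the additional information:
Enumerate both values of dam release and weight by the priors:
  P(flood warning | heavy upstream rainfall) = 0.5584*0.98 + 0.951424*0.02
        = 0.547232 + 0.019028 = 0.566260
The terms with dam release present sum to 0.019028, so
  P(dam release | flood warning, heavy upstream rainfall) = 0.019028 / 0.566260 ≈ 0.034
Conditioning on heavy upstream rainfall lowers the posterior on dam release: the classic explaining-away effect in a common-effect structure.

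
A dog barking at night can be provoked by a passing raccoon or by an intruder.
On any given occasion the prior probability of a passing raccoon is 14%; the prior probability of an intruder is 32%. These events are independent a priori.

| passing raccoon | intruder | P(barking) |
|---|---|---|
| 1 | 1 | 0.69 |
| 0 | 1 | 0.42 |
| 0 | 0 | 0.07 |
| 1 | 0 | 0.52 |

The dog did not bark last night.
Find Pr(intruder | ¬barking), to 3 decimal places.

For the numerator, keep only intruder=true terms: 0.159616 + 0.013888 = 0.173504
Denominator P(¬barking): 0.93·0.86·0.68 + 0.58·0.86·0.32 + 0.48·0.14·0.68 + 0.31·0.14·0.32 = 0.763064
Posterior = 0.173504 / 0.763064 ≈ 0.227

Pr(intruder | ¬barking) ≈ 0.227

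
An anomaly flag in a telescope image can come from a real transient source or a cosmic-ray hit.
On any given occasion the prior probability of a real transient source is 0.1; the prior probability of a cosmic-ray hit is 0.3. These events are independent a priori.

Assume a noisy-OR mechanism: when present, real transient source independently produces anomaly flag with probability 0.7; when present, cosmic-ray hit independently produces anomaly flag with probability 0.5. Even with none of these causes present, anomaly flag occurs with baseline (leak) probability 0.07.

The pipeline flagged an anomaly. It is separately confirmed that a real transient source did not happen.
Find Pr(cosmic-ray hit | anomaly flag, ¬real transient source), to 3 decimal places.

Pr(cosmic-ray hit | anomaly flag, ¬real transient source) ≈ 0.766

Under noisy-OR, P(anomaly flag | causes) = 1 − (1−0.07)·∏(1−qᵢ) over the active causes.
P(anomaly flag | ¬real transient source) = 0.07×0.7 + 0.535×0.3 = 0.049000 + 0.160500 = 0.209500
Of this, 0.160500 comes from 0.535×0.3 (the cosmic-ray hit=true cases).
P(cosmic-ray hit | anomaly flag, ¬real transient source) = 0.160500 / 0.209500 ≈ 0.766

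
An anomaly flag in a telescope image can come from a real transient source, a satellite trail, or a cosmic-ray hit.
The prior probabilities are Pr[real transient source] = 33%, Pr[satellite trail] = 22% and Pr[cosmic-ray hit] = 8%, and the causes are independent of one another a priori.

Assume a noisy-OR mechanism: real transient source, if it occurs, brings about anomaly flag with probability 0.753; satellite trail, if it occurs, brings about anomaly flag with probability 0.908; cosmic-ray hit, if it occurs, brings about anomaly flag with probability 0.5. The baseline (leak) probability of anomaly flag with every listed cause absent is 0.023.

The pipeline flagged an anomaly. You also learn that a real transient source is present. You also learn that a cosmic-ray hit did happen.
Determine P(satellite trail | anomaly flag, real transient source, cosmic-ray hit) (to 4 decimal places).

Under noisy-OR, P(anomaly flag | causes) = 1 − (1−0.023)·∏(1−qᵢ) over the active causes.
P(anomaly flag | real transient source, cosmic-ray hit) = 0.87934×0.78 + 0.988899×0.22 = 0.685885 + 0.217558 = 0.903443
Restricting to configurations with satellite trail present: 0.988899×0.22 = 0.217558.
Hence the posterior is 0.217558/0.903443 ≈ 0.2408.

P(satellite trail | anomaly flag, real transient source, cosmic-ray hit) ≈ 0.2408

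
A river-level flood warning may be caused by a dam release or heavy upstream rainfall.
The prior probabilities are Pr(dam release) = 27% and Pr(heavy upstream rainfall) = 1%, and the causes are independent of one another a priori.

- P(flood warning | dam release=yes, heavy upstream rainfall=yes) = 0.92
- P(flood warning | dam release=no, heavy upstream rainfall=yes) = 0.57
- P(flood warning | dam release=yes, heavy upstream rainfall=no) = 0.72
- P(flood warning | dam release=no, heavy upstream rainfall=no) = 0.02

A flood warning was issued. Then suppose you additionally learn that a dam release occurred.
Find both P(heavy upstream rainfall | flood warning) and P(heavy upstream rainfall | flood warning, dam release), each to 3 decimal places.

P(heavy upstream rainfall | flood warning) ≈ 0.031; P(heavy upstream rainfall | flood warning, dam release) ≈ 0.013

Numerator (weight on configurations with heavy upstream rainfall): 0.004161 + 0.002484 = 0.006645
Normalizer over all consistent configurations: 0.02*0.73*0.99 + 0.57*0.73*0.01 + 0.72*0.27*0.99 + 0.92*0.27*0.01 = 0.213555
P(heavy upstream rainfall | flood warning) = 0.006645/0.213555 ≈ 0.031

Now condition on the additional information:
Enumerate both values of heavy upstream rainfall and weight by the priors:
  P(flood warning | dam release) = 0.72*0.99 + 0.92*0.01
        = 0.712800 + 0.009200 = 0.722000
The terms with heavy upstream rainfall present sum to 0.009200, so
  P(heavy upstream rainfall | flood warning, dam release) = 0.009200 / 0.722000 ≈ 0.013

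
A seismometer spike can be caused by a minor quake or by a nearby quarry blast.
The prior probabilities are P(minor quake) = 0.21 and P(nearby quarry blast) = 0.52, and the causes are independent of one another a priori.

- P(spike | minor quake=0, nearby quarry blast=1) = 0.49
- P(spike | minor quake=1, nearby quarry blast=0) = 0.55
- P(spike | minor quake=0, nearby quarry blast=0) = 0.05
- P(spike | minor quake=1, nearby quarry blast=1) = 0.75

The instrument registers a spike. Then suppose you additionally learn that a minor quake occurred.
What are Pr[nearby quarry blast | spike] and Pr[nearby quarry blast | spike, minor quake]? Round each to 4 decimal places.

Enumerate the 4 (minor quake, nearby quarry blast) configurations and weight by the priors:
  P(spike) = 0.05*0.79*0.48 + 0.49*0.79*0.52 + 0.55*0.21*0.48 + 0.75*0.21*0.52
        = 0.018960 + 0.201292 + 0.055440 + 0.081900 = 0.357592
Keeping only the nearby quarry blast-present terms gives 0.283192, so
  P(nearby quarry blast | spike) = 0.283192 / 0.357592 ≈ 0.7919

Now also conditioning on minor quake=true:
P(spike | minor quake) = 0.55*0.48 + 0.75*0.52 = 0.264000 + 0.390000 = 0.654000
Of this, 0.390000 comes from 0.75*0.52 (the nearby quarry blast=true cases).
P(nearby quarry blast | spike, minor quake) = 0.390000 / 0.654000 ≈ 0.5963
Conditioning on minor quake lowers the posterior on nearby quarry blast: the classic explaining-away effect in a common-effect structure.

Pr[nearby quarry blast | spike] ≈ 0.7919; Pr[nearby quarry blast | spike, minor quake] ≈ 0.5963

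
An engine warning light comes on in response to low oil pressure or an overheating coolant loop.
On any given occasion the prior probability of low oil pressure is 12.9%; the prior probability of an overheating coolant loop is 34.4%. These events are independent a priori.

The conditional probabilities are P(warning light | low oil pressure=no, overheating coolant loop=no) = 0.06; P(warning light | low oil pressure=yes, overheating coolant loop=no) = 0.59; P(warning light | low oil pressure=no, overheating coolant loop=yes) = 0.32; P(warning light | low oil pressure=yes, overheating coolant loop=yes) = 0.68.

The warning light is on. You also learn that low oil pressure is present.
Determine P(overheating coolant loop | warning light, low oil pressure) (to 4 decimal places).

P(overheating coolant loop | warning light, low oil pressure) ≈ 0.3767

By total probability over both values of overheating coolant loop:
  P(warning light | low oil pressure) = 0.59*0.656 + 0.68*0.344
        = 0.387040 + 0.233920 = 0.620960
Configurations with overheating coolant loop contribute 0.233920, so
  P(overheating coolant loop | warning light, low oil pressure) = 0.233920 / 0.620960 ≈ 0.3767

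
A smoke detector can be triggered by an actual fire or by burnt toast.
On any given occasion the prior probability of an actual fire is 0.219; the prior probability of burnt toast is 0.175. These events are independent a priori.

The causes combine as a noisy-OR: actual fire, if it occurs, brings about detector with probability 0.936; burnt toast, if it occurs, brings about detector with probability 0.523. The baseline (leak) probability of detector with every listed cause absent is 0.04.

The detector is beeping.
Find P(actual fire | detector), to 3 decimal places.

P(actual fire | detector) ≈ 0.674

Under noisy-OR, P(detector | causes) = 1 − (1−0.04)·∏(1−qᵢ) over the active causes.
By total probability over the 4 (actual fire, burnt toast) configurations:
  P(detector) = 0.04×0.781×0.825 + 0.54208×0.781×0.175 + 0.93856×0.219×0.825 + 0.970693×0.219×0.175
        = 0.025773 + 0.074089 + 0.169574 + 0.037202 = 0.306638
Keeping only the actual fire-present terms gives 0.206776, so
  P(actual fire | detector) = 0.206776 / 0.306638 ≈ 0.674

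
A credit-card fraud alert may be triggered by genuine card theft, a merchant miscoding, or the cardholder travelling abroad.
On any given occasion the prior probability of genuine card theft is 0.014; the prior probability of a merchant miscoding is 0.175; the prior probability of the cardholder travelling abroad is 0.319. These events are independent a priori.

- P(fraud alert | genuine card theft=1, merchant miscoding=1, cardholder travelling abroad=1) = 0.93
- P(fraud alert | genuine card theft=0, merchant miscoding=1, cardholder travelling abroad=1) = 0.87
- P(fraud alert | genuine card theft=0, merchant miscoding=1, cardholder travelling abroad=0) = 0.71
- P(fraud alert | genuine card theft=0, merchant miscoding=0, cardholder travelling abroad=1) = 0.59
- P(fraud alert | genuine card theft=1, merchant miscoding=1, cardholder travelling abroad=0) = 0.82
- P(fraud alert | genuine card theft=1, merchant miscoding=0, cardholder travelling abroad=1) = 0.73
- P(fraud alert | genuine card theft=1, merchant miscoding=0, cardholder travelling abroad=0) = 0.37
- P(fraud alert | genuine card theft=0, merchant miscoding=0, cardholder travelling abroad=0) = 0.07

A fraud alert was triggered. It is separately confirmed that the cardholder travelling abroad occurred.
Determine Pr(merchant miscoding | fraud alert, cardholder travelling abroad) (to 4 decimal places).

Pr(merchant miscoding | fraud alert, cardholder travelling abroad) ≈ 0.2378

Numerator (weight on configurations with merchant miscoding): 0.150118 + 0.002278 = 0.152396
The normalizing constant is 0.59·0.986·0.825 + 0.87·0.986·0.175 + 0.73·0.014·0.825 + 0.93·0.014·0.175 = 0.640762
Posterior = 0.152396 / 0.640762 ≈ 0.2378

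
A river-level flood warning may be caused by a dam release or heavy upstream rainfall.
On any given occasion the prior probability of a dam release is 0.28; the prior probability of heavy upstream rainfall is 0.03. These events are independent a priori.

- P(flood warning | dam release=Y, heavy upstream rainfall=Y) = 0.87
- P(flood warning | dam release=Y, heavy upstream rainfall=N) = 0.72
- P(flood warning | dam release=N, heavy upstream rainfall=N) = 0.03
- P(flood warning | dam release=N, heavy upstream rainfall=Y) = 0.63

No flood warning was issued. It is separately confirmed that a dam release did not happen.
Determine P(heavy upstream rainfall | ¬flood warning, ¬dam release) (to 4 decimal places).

For the numerator, keep only heavy upstream rainfall=true terms: 0.37·0.03 = 0.011100
The normalizing constant is 0.97·0.97 + 0.37·0.03 = 0.952000
Posterior = 0.011100 / 0.952000 ≈ 0.0117

P(heavy upstream rainfall | ¬flood warning, ¬dam release) ≈ 0.0117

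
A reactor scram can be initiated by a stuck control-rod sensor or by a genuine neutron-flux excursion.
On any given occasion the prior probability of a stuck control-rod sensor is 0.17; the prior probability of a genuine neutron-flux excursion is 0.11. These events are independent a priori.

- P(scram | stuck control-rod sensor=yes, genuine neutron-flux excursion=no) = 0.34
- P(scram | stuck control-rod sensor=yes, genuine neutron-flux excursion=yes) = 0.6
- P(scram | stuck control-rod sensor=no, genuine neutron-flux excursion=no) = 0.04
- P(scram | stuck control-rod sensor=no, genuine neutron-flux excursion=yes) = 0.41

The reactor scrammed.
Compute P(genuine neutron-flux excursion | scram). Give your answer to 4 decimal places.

P(genuine neutron-flux excursion | scram) ≈ 0.3753

P(scram) = 0.04·0.83·0.89 + 0.41·0.83·0.11 + 0.34·0.17·0.89 + 0.6·0.17·0.11 = 0.029548 + 0.037433 + 0.051442 + 0.011220 = 0.129643
The genuine neutron-flux excursion-present share is 0.037433 + 0.011220 = 0.048653.
So P(genuine neutron-flux excursion | scram) = 0.048653/0.129643 ≈ 0.3753.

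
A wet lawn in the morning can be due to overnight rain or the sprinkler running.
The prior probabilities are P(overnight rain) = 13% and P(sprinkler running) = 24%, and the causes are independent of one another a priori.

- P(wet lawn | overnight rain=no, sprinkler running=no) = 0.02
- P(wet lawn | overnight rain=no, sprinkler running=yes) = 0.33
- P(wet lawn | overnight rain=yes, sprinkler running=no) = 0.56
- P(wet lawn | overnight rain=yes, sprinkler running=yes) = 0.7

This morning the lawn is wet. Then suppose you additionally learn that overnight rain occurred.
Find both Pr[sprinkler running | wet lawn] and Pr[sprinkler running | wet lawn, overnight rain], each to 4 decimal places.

Pr[sprinkler running | wet lawn] ≈ 0.5697; Pr[sprinkler running | wet lawn, overnight rain] ≈ 0.2830

P(wet lawn) = 0.02*0.87*0.76 + 0.33*0.87*0.24 + 0.56*0.13*0.76 + 0.7*0.13*0.24 = 0.013224 + 0.068904 + 0.055328 + 0.021840 = 0.159296
Restricting to configurations with sprinkler running present: 0.068904 + 0.021840 = 0.090744.
Hence the posterior is 0.090744/0.159296 ≈ 0.5697.

With the extra evidence:
P(wet lawn | overnight rain) = 0.56·0.76 + 0.7·0.24 = 0.425600 + 0.168000 = 0.593600
Of this, 0.168000 comes from 0.7·0.24 (the sprinkler running=true cases).
Hence the posterior is 0.168000/0.593600 ≈ 0.2830.
— overnight rain explains away the evidence for sprinkler running.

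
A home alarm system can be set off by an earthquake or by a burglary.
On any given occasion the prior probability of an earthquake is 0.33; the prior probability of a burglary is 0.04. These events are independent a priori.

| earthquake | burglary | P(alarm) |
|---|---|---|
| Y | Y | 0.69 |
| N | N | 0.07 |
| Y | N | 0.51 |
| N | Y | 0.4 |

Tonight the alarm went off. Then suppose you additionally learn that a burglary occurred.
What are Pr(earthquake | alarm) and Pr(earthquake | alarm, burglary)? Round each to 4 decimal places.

Pr(earthquake | alarm) ≈ 0.7538; Pr(earthquake | alarm, burglary) ≈ 0.4594

Numerator (weight on configurations with earthquake): 0.161568 + 0.009108 = 0.170676
Normalizer over all consistent configurations: 0.07*0.67*0.96 + 0.4*0.67*0.04 + 0.51*0.33*0.96 + 0.69*0.33*0.04 = 0.226420
Posterior = 0.170676 / 0.226420 ≈ 0.7538

Now also conditioning on burglary=true:
By total probability over both values of earthquake:
  P(alarm | burglary) = 0.4×0.67 + 0.69×0.33
        = 0.268000 + 0.227700 = 0.495700
Configurations with earthquake contribute 0.227700, so
  P(earthquake | alarm, burglary) = 0.227700 / 0.495700 ≈ 0.4594
This is intercausal reasoning (explaining away): once burglary accounts for the alarm, earthquake becomes less likely.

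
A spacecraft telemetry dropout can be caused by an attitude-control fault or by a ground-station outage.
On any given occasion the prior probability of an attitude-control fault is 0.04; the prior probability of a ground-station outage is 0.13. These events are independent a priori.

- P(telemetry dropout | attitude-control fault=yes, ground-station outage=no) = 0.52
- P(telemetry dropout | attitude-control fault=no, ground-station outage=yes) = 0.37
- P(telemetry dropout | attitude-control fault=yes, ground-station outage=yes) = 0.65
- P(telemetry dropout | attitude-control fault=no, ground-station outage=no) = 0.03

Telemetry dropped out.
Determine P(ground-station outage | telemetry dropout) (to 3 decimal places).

By total probability over the 4 (attitude-control fault, ground-station outage) configurations:
  P(telemetry dropout) = 0.03×0.96×0.87 + 0.37×0.96×0.13 + 0.52×0.04×0.87 + 0.65×0.04×0.13
        = 0.025056 + 0.046176 + 0.018096 + 0.003380 = 0.092708
Keeping only the ground-station outage-present terms gives 0.049556, so
  P(ground-station outage | telemetry dropout) = 0.049556 / 0.092708 ≈ 0.535

P(ground-station outage | telemetry dropout) ≈ 0.535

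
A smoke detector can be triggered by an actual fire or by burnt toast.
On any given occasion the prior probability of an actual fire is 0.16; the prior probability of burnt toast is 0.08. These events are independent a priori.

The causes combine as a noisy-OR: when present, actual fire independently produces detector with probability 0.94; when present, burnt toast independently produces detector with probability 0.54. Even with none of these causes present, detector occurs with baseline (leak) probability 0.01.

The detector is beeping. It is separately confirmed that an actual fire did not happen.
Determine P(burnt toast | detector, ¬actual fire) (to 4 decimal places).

P(burnt toast | detector, ¬actual fire) ≈ 0.8257

Under noisy-OR, P(detector | causes) = 1 − (1−0.01)·∏(1−qᵢ) over the active causes.
Weight on burnt toast=true, given the evidence: 0.5446*0.08 = 0.043568
Denominator P(detector | ¬actual fire): 0.01*0.92 + 0.5446*0.08 = 0.052768
Posterior = 0.043568 / 0.052768 ≈ 0.8257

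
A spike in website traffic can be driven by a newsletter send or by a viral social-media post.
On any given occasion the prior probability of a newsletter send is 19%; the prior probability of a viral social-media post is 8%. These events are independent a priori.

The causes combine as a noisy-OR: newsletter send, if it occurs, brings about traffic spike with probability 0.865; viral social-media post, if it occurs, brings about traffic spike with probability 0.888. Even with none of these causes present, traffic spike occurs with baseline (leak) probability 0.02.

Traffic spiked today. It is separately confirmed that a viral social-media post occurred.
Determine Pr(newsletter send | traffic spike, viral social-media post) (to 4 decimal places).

Under noisy-OR, P(traffic spike | causes) = 1 − (1−0.02)·∏(1−qᵢ) over the active causes.
For the numerator, keep only newsletter send=true terms: 0.985182·0.19 = 0.187185
The normalizing constant is 0.89024·0.81 + 0.985182·0.19 = 0.908279
P(newsletter send | traffic spike, viral social-media post) = 0.187185/0.908279 ≈ 0.2061

Pr(newsletter send | traffic spike, viral social-media post) ≈ 0.2061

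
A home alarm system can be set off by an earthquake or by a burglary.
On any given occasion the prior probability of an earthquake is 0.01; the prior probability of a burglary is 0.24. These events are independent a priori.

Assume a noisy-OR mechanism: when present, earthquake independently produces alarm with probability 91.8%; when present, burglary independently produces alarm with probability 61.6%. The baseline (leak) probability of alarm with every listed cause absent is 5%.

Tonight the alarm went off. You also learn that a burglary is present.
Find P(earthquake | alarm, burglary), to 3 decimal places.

Under noisy-OR, P(alarm | causes) = 1 − (1−0.05)·∏(1−qᵢ) over the active causes.
P(alarm | burglary) = 0.6352×0.99 + 0.970086×0.01 = 0.628848 + 0.009701 = 0.638549
The earthquake-present share is 0.970086×0.01 = 0.009701.
P(earthquake | alarm, burglary) = 0.009701 / 0.638549 ≈ 0.015

P(earthquake | alarm, burglary) ≈ 0.015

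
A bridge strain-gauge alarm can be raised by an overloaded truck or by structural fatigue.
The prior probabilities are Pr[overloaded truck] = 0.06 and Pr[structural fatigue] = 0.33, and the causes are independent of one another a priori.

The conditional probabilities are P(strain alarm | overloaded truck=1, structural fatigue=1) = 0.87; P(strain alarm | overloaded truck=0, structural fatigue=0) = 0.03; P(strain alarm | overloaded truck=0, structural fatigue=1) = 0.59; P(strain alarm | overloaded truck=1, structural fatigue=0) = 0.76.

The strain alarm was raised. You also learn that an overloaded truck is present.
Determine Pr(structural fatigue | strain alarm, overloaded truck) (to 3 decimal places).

Pr(structural fatigue | strain alarm, overloaded truck) ≈ 0.361

By total probability over both values of structural fatigue:
  P(strain alarm | overloaded truck) = 0.76*0.67 + 0.87*0.33
        = 0.509200 + 0.287100 = 0.796300
Configurations with structural fatigue contribute 0.287100, so
  P(structural fatigue | strain alarm, overloaded truck) = 0.287100 / 0.796300 ≈ 0.361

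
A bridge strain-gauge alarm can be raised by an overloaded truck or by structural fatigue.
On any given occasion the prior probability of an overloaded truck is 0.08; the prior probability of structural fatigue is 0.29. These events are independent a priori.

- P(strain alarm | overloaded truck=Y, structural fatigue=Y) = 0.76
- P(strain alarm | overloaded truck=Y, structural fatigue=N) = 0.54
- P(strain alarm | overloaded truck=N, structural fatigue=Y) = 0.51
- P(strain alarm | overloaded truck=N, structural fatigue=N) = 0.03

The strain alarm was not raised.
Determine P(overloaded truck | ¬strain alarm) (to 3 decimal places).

P(overloaded truck | ¬strain alarm) ≈ 0.040

For the numerator, keep only overloaded truck=true terms: 0.026128 + 0.005568 = 0.031696
The normalizing constant is 0.97*0.92*0.71 + 0.49*0.92*0.29 + 0.46*0.08*0.71 + 0.24*0.08*0.29 = 0.796032
Posterior = 0.031696 / 0.796032 ≈ 0.040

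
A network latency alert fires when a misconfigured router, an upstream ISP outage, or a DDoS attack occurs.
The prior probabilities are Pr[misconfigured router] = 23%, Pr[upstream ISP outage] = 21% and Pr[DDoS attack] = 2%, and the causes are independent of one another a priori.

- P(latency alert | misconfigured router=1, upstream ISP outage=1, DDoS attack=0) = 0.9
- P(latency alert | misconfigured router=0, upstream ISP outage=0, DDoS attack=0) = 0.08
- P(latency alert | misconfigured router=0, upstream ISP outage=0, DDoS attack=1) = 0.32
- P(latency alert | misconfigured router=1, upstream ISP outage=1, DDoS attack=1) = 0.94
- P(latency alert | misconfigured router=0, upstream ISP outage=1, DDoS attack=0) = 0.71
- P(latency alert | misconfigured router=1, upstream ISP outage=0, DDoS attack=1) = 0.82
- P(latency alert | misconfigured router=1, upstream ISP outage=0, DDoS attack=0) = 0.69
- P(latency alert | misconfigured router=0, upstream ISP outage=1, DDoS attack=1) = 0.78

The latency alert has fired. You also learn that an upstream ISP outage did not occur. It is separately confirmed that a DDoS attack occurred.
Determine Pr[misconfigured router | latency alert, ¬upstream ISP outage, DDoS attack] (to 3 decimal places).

Pr[misconfigured router | latency alert, ¬upstream ISP outage, DDoS attack] ≈ 0.434

Enumerate both values of misconfigured router and weight by the priors:
  P(latency alert | ¬upstream ISP outage, DDoS attack) = 0.32·0.77 + 0.82·0.23
        = 0.246400 + 0.188600 = 0.435000
The terms with misconfigured router present sum to 0.188600, so
  P(misconfigured router | latency alert, ¬upstream ISP outage, DDoS attack) = 0.188600 / 0.435000 ≈ 0.434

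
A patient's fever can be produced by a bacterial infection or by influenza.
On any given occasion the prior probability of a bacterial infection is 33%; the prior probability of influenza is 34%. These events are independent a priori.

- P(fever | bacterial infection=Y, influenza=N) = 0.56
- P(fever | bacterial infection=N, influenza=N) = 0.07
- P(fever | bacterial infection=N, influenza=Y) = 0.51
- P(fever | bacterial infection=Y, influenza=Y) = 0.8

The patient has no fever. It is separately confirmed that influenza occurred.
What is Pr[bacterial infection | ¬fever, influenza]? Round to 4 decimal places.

Pr[bacterial infection | ¬fever, influenza] ≈ 0.1674

For the numerator, keep only bacterial infection=true terms: 0.2*0.33 = 0.066000
Normalizer over all consistent configurations: 0.49*0.67 + 0.2*0.33 = 0.394300
Posterior = 0.066000 / 0.394300 ≈ 0.1674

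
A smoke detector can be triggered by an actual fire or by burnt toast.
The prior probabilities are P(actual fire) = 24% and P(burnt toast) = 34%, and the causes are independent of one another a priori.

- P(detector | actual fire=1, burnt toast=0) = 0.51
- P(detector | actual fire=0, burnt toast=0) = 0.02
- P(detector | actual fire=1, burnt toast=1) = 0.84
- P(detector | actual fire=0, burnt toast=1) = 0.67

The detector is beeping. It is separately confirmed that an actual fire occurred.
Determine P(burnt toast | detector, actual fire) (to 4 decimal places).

By total probability over both values of burnt toast:
  P(detector | actual fire) = 0.51·0.66 + 0.84·0.34
        = 0.336600 + 0.285600 = 0.622200
The terms with burnt toast present sum to 0.285600, so
  P(burnt toast | detector, actual fire) = 0.285600 / 0.622200 ≈ 0.4590

P(burnt toast | detector, actual fire) ≈ 0.4590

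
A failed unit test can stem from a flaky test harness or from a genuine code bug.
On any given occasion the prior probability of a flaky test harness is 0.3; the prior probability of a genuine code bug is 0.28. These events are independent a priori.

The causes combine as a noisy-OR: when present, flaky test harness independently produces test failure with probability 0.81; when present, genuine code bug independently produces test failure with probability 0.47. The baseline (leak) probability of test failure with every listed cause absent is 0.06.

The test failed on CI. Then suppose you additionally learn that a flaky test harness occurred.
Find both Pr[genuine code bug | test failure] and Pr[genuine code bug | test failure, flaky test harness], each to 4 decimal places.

Under noisy-OR, P(test failure | causes) = 1 − (1−0.06)·∏(1−qᵢ) over the active causes.
P(test failure) = 0.06·0.7·0.72 + 0.5018·0.7·0.28 + 0.8214·0.3·0.72 + 0.905342·0.3·0.28 = 0.030240 + 0.098353 + 0.177422 + 0.076049 = 0.382064
Of this, 0.174402 comes from 0.098353 + 0.076049 (the genuine code bug=true cases).
So P(genuine code bug | test failure) = 0.174402/0.382064 ≈ 0.4565.

With the extra evidence:
Sum P(test failure|·) weighted by the priors over both values of genuine code bug:
  P(test failure | flaky test harness) = 0.8214×0.72 + 0.905342×0.28
        = 0.591408 + 0.253496 = 0.844904
Configurations with genuine code bug contribute 0.253496, so
  P(genuine code bug | test failure, flaky test harness) = 0.253496 / 0.844904 ≈ 0.3000
Conditioning on flaky test harness lowers the posterior on genuine code bug: the classic explaining-away effect in a common-effect structure.

Pr[genuine code bug | test failure] ≈ 0.4565; Pr[genuine code bug | test failure, flaky test harness] ≈ 0.3000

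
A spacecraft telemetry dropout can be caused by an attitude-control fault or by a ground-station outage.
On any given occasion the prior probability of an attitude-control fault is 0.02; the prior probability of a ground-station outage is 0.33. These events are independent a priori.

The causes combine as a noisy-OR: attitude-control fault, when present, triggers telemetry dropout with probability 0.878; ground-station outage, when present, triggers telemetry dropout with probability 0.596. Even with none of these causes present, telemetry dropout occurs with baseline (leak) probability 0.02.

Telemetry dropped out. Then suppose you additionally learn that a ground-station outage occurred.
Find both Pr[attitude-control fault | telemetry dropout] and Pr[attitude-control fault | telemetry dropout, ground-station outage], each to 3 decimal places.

Under noisy-OR, P(telemetry dropout | causes) = 1 − (1−0.02)·∏(1−qᵢ) over the active causes.
P(telemetry dropout) = 0.02×0.98×0.67 + 0.60408×0.98×0.33 + 0.88044×0.02×0.67 + 0.951698×0.02×0.33 = 0.013132 + 0.195359 + 0.011798 + 0.006281 = 0.226570
Restricting to configurations with attitude-control fault present: 0.011798 + 0.006281 = 0.018079.
So P(attitude-control fault | telemetry dropout) = 0.018079/0.226570 ≈ 0.080.

Now condition on the additional information:
P(telemetry dropout | ground-station outage) = 0.60408×0.98 + 0.951698×0.02 = 0.591998 + 0.019034 = 0.611032
Of this, 0.019034 comes from 0.951698×0.02 (the attitude-control fault=true cases).
P(attitude-control fault | telemetry dropout, ground-station outage) = 0.019034 / 0.611032 ≈ 0.031

Pr[attitude-control fault | telemetry dropout] ≈ 0.080; Pr[attitude-control fault | telemetry dropout, ground-station outage] ≈ 0.031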